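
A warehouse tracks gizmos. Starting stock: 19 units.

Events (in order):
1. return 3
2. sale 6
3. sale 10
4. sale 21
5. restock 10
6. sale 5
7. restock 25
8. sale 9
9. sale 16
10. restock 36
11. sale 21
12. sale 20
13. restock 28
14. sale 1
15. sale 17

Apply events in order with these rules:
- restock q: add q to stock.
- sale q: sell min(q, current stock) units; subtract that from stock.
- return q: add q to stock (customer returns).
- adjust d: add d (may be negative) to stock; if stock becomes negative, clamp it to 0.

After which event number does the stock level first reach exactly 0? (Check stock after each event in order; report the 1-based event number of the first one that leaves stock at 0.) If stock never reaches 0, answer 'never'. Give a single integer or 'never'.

Processing events:
Start: stock = 19
  Event 1 (return 3): 19 + 3 = 22
  Event 2 (sale 6): sell min(6,22)=6. stock: 22 - 6 = 16. total_sold = 6
  Event 3 (sale 10): sell min(10,16)=10. stock: 16 - 10 = 6. total_sold = 16
  Event 4 (sale 21): sell min(21,6)=6. stock: 6 - 6 = 0. total_sold = 22
  Event 5 (restock 10): 0 + 10 = 10
  Event 6 (sale 5): sell min(5,10)=5. stock: 10 - 5 = 5. total_sold = 27
  Event 7 (restock 25): 5 + 25 = 30
  Event 8 (sale 9): sell min(9,30)=9. stock: 30 - 9 = 21. total_sold = 36
  Event 9 (sale 16): sell min(16,21)=16. stock: 21 - 16 = 5. total_sold = 52
  Event 10 (restock 36): 5 + 36 = 41
  Event 11 (sale 21): sell min(21,41)=21. stock: 41 - 21 = 20. total_sold = 73
  Event 12 (sale 20): sell min(20,20)=20. stock: 20 - 20 = 0. total_sold = 93
  Event 13 (restock 28): 0 + 28 = 28
  Event 14 (sale 1): sell min(1,28)=1. stock: 28 - 1 = 27. total_sold = 94
  Event 15 (sale 17): sell min(17,27)=17. stock: 27 - 17 = 10. total_sold = 111
Final: stock = 10, total_sold = 111

First zero at event 4.

Answer: 4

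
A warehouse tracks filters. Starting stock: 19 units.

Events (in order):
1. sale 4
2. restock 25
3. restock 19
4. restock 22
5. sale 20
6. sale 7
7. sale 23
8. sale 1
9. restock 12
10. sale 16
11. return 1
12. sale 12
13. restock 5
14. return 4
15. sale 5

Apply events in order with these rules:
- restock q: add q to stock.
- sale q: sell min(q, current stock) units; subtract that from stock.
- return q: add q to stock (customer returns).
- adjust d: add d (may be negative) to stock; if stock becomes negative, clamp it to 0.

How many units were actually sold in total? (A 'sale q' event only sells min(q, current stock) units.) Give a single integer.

Answer: 88

Derivation:
Processing events:
Start: stock = 19
  Event 1 (sale 4): sell min(4,19)=4. stock: 19 - 4 = 15. total_sold = 4
  Event 2 (restock 25): 15 + 25 = 40
  Event 3 (restock 19): 40 + 19 = 59
  Event 4 (restock 22): 59 + 22 = 81
  Event 5 (sale 20): sell min(20,81)=20. stock: 81 - 20 = 61. total_sold = 24
  Event 6 (sale 7): sell min(7,61)=7. stock: 61 - 7 = 54. total_sold = 31
  Event 7 (sale 23): sell min(23,54)=23. stock: 54 - 23 = 31. total_sold = 54
  Event 8 (sale 1): sell min(1,31)=1. stock: 31 - 1 = 30. total_sold = 55
  Event 9 (restock 12): 30 + 12 = 42
  Event 10 (sale 16): sell min(16,42)=16. stock: 42 - 16 = 26. total_sold = 71
  Event 11 (return 1): 26 + 1 = 27
  Event 12 (sale 12): sell min(12,27)=12. stock: 27 - 12 = 15. total_sold = 83
  Event 13 (restock 5): 15 + 5 = 20
  Event 14 (return 4): 20 + 4 = 24
  Event 15 (sale 5): sell min(5,24)=5. stock: 24 - 5 = 19. total_sold = 88
Final: stock = 19, total_sold = 88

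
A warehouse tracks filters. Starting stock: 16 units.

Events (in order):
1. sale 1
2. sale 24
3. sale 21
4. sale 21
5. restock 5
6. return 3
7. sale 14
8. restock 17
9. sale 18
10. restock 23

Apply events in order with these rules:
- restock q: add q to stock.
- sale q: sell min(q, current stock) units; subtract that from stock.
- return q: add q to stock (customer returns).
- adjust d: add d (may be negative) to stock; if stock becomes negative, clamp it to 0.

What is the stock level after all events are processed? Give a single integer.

Answer: 23

Derivation:
Processing events:
Start: stock = 16
  Event 1 (sale 1): sell min(1,16)=1. stock: 16 - 1 = 15. total_sold = 1
  Event 2 (sale 24): sell min(24,15)=15. stock: 15 - 15 = 0. total_sold = 16
  Event 3 (sale 21): sell min(21,0)=0. stock: 0 - 0 = 0. total_sold = 16
  Event 4 (sale 21): sell min(21,0)=0. stock: 0 - 0 = 0. total_sold = 16
  Event 5 (restock 5): 0 + 5 = 5
  Event 6 (return 3): 5 + 3 = 8
  Event 7 (sale 14): sell min(14,8)=8. stock: 8 - 8 = 0. total_sold = 24
  Event 8 (restock 17): 0 + 17 = 17
  Event 9 (sale 18): sell min(18,17)=17. stock: 17 - 17 = 0. total_sold = 41
  Event 10 (restock 23): 0 + 23 = 23
Final: stock = 23, total_sold = 41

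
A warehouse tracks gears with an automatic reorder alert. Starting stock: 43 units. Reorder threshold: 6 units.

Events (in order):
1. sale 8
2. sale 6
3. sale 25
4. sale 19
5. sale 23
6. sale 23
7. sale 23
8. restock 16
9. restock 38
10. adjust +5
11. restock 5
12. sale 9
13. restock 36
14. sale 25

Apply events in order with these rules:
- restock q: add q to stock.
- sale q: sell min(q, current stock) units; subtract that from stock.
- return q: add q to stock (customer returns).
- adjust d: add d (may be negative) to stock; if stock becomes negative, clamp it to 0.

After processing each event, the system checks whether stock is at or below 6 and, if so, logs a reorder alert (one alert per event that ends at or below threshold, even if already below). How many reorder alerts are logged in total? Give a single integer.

Processing events:
Start: stock = 43
  Event 1 (sale 8): sell min(8,43)=8. stock: 43 - 8 = 35. total_sold = 8
  Event 2 (sale 6): sell min(6,35)=6. stock: 35 - 6 = 29. total_sold = 14
  Event 3 (sale 25): sell min(25,29)=25. stock: 29 - 25 = 4. total_sold = 39
  Event 4 (sale 19): sell min(19,4)=4. stock: 4 - 4 = 0. total_sold = 43
  Event 5 (sale 23): sell min(23,0)=0. stock: 0 - 0 = 0. total_sold = 43
  Event 6 (sale 23): sell min(23,0)=0. stock: 0 - 0 = 0. total_sold = 43
  Event 7 (sale 23): sell min(23,0)=0. stock: 0 - 0 = 0. total_sold = 43
  Event 8 (restock 16): 0 + 16 = 16
  Event 9 (restock 38): 16 + 38 = 54
  Event 10 (adjust +5): 54 + 5 = 59
  Event 11 (restock 5): 59 + 5 = 64
  Event 12 (sale 9): sell min(9,64)=9. stock: 64 - 9 = 55. total_sold = 52
  Event 13 (restock 36): 55 + 36 = 91
  Event 14 (sale 25): sell min(25,91)=25. stock: 91 - 25 = 66. total_sold = 77
Final: stock = 66, total_sold = 77

Checking against threshold 6:
  After event 1: stock=35 > 6
  After event 2: stock=29 > 6
  After event 3: stock=4 <= 6 -> ALERT
  After event 4: stock=0 <= 6 -> ALERT
  After event 5: stock=0 <= 6 -> ALERT
  After event 6: stock=0 <= 6 -> ALERT
  After event 7: stock=0 <= 6 -> ALERT
  After event 8: stock=16 > 6
  After event 9: stock=54 > 6
  After event 10: stock=59 > 6
  After event 11: stock=64 > 6
  After event 12: stock=55 > 6
  After event 13: stock=91 > 6
  After event 14: stock=66 > 6
Alert events: [3, 4, 5, 6, 7]. Count = 5

Answer: 5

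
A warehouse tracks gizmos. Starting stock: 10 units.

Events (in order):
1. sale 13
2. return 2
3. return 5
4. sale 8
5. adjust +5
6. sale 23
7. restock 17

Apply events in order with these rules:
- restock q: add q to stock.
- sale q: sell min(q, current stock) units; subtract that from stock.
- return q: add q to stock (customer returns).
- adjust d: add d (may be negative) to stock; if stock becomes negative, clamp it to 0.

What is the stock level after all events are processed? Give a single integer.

Processing events:
Start: stock = 10
  Event 1 (sale 13): sell min(13,10)=10. stock: 10 - 10 = 0. total_sold = 10
  Event 2 (return 2): 0 + 2 = 2
  Event 3 (return 5): 2 + 5 = 7
  Event 4 (sale 8): sell min(8,7)=7. stock: 7 - 7 = 0. total_sold = 17
  Event 5 (adjust +5): 0 + 5 = 5
  Event 6 (sale 23): sell min(23,5)=5. stock: 5 - 5 = 0. total_sold = 22
  Event 7 (restock 17): 0 + 17 = 17
Final: stock = 17, total_sold = 22

Answer: 17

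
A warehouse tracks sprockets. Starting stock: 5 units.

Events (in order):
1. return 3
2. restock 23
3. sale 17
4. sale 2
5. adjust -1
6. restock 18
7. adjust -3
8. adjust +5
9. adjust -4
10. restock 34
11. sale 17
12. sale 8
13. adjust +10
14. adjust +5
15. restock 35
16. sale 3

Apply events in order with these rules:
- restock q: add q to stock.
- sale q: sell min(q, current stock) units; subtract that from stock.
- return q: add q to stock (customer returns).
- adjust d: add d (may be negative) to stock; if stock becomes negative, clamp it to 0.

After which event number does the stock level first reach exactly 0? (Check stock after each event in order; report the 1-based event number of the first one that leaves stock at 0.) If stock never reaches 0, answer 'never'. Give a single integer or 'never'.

Processing events:
Start: stock = 5
  Event 1 (return 3): 5 + 3 = 8
  Event 2 (restock 23): 8 + 23 = 31
  Event 3 (sale 17): sell min(17,31)=17. stock: 31 - 17 = 14. total_sold = 17
  Event 4 (sale 2): sell min(2,14)=2. stock: 14 - 2 = 12. total_sold = 19
  Event 5 (adjust -1): 12 + -1 = 11
  Event 6 (restock 18): 11 + 18 = 29
  Event 7 (adjust -3): 29 + -3 = 26
  Event 8 (adjust +5): 26 + 5 = 31
  Event 9 (adjust -4): 31 + -4 = 27
  Event 10 (restock 34): 27 + 34 = 61
  Event 11 (sale 17): sell min(17,61)=17. stock: 61 - 17 = 44. total_sold = 36
  Event 12 (sale 8): sell min(8,44)=8. stock: 44 - 8 = 36. total_sold = 44
  Event 13 (adjust +10): 36 + 10 = 46
  Event 14 (adjust +5): 46 + 5 = 51
  Event 15 (restock 35): 51 + 35 = 86
  Event 16 (sale 3): sell min(3,86)=3. stock: 86 - 3 = 83. total_sold = 47
Final: stock = 83, total_sold = 47

Stock never reaches 0.

Answer: never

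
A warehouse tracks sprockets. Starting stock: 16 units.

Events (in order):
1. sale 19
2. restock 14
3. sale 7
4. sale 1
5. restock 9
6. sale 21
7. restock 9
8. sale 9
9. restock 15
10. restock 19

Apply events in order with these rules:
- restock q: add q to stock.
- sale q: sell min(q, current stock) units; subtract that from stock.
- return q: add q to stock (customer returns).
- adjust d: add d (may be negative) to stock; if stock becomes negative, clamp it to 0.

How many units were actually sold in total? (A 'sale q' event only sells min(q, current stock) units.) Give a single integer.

Processing events:
Start: stock = 16
  Event 1 (sale 19): sell min(19,16)=16. stock: 16 - 16 = 0. total_sold = 16
  Event 2 (restock 14): 0 + 14 = 14
  Event 3 (sale 7): sell min(7,14)=7. stock: 14 - 7 = 7. total_sold = 23
  Event 4 (sale 1): sell min(1,7)=1. stock: 7 - 1 = 6. total_sold = 24
  Event 5 (restock 9): 6 + 9 = 15
  Event 6 (sale 21): sell min(21,15)=15. stock: 15 - 15 = 0. total_sold = 39
  Event 7 (restock 9): 0 + 9 = 9
  Event 8 (sale 9): sell min(9,9)=9. stock: 9 - 9 = 0. total_sold = 48
  Event 9 (restock 15): 0 + 15 = 15
  Event 10 (restock 19): 15 + 19 = 34
Final: stock = 34, total_sold = 48

Answer: 48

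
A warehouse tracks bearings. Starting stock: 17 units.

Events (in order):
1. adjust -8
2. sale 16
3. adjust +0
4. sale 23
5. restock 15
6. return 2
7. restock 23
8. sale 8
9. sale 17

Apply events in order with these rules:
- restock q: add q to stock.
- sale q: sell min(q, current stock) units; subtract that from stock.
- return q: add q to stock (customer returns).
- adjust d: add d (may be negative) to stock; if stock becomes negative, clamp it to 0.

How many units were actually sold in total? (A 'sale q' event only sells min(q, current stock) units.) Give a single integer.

Answer: 34

Derivation:
Processing events:
Start: stock = 17
  Event 1 (adjust -8): 17 + -8 = 9
  Event 2 (sale 16): sell min(16,9)=9. stock: 9 - 9 = 0. total_sold = 9
  Event 3 (adjust +0): 0 + 0 = 0
  Event 4 (sale 23): sell min(23,0)=0. stock: 0 - 0 = 0. total_sold = 9
  Event 5 (restock 15): 0 + 15 = 15
  Event 6 (return 2): 15 + 2 = 17
  Event 7 (restock 23): 17 + 23 = 40
  Event 8 (sale 8): sell min(8,40)=8. stock: 40 - 8 = 32. total_sold = 17
  Event 9 (sale 17): sell min(17,32)=17. stock: 32 - 17 = 15. total_sold = 34
Final: stock = 15, total_sold = 34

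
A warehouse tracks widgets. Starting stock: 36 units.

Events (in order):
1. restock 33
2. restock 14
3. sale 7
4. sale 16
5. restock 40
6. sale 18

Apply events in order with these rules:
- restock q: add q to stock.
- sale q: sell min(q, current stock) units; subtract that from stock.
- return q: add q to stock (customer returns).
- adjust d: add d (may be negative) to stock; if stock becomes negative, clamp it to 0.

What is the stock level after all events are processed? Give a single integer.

Processing events:
Start: stock = 36
  Event 1 (restock 33): 36 + 33 = 69
  Event 2 (restock 14): 69 + 14 = 83
  Event 3 (sale 7): sell min(7,83)=7. stock: 83 - 7 = 76. total_sold = 7
  Event 4 (sale 16): sell min(16,76)=16. stock: 76 - 16 = 60. total_sold = 23
  Event 5 (restock 40): 60 + 40 = 100
  Event 6 (sale 18): sell min(18,100)=18. stock: 100 - 18 = 82. total_sold = 41
Final: stock = 82, total_sold = 41

Answer: 82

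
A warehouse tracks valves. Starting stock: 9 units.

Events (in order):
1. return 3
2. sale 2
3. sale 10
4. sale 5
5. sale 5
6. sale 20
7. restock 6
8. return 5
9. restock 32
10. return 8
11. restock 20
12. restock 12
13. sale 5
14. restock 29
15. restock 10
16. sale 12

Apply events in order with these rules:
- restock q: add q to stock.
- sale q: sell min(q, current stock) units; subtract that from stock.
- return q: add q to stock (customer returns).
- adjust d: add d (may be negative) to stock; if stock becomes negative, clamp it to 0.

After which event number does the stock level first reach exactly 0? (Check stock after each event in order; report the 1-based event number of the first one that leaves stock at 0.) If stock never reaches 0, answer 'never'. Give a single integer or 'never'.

Answer: 3

Derivation:
Processing events:
Start: stock = 9
  Event 1 (return 3): 9 + 3 = 12
  Event 2 (sale 2): sell min(2,12)=2. stock: 12 - 2 = 10. total_sold = 2
  Event 3 (sale 10): sell min(10,10)=10. stock: 10 - 10 = 0. total_sold = 12
  Event 4 (sale 5): sell min(5,0)=0. stock: 0 - 0 = 0. total_sold = 12
  Event 5 (sale 5): sell min(5,0)=0. stock: 0 - 0 = 0. total_sold = 12
  Event 6 (sale 20): sell min(20,0)=0. stock: 0 - 0 = 0. total_sold = 12
  Event 7 (restock 6): 0 + 6 = 6
  Event 8 (return 5): 6 + 5 = 11
  Event 9 (restock 32): 11 + 32 = 43
  Event 10 (return 8): 43 + 8 = 51
  Event 11 (restock 20): 51 + 20 = 71
  Event 12 (restock 12): 71 + 12 = 83
  Event 13 (sale 5): sell min(5,83)=5. stock: 83 - 5 = 78. total_sold = 17
  Event 14 (restock 29): 78 + 29 = 107
  Event 15 (restock 10): 107 + 10 = 117
  Event 16 (sale 12): sell min(12,117)=12. stock: 117 - 12 = 105. total_sold = 29
Final: stock = 105, total_sold = 29

First zero at event 3.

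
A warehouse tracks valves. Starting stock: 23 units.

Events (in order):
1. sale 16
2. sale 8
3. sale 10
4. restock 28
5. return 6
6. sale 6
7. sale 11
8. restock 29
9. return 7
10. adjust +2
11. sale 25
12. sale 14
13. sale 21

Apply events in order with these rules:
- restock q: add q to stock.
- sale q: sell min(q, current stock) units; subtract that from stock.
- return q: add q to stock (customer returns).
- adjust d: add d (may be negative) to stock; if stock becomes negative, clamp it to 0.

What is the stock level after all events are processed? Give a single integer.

Processing events:
Start: stock = 23
  Event 1 (sale 16): sell min(16,23)=16. stock: 23 - 16 = 7. total_sold = 16
  Event 2 (sale 8): sell min(8,7)=7. stock: 7 - 7 = 0. total_sold = 23
  Event 3 (sale 10): sell min(10,0)=0. stock: 0 - 0 = 0. total_sold = 23
  Event 4 (restock 28): 0 + 28 = 28
  Event 5 (return 6): 28 + 6 = 34
  Event 6 (sale 6): sell min(6,34)=6. stock: 34 - 6 = 28. total_sold = 29
  Event 7 (sale 11): sell min(11,28)=11. stock: 28 - 11 = 17. total_sold = 40
  Event 8 (restock 29): 17 + 29 = 46
  Event 9 (return 7): 46 + 7 = 53
  Event 10 (adjust +2): 53 + 2 = 55
  Event 11 (sale 25): sell min(25,55)=25. stock: 55 - 25 = 30. total_sold = 65
  Event 12 (sale 14): sell min(14,30)=14. stock: 30 - 14 = 16. total_sold = 79
  Event 13 (sale 21): sell min(21,16)=16. stock: 16 - 16 = 0. total_sold = 95
Final: stock = 0, total_sold = 95

Answer: 0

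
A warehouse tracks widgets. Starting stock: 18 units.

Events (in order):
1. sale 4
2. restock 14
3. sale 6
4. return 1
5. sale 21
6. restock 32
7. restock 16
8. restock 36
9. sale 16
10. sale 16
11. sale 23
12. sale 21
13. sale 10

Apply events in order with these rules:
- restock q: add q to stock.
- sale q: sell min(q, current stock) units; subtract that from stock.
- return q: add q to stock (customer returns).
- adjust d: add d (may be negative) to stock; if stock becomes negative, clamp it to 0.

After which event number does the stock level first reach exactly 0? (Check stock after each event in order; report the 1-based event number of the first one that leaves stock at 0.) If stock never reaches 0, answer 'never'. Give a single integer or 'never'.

Processing events:
Start: stock = 18
  Event 1 (sale 4): sell min(4,18)=4. stock: 18 - 4 = 14. total_sold = 4
  Event 2 (restock 14): 14 + 14 = 28
  Event 3 (sale 6): sell min(6,28)=6. stock: 28 - 6 = 22. total_sold = 10
  Event 4 (return 1): 22 + 1 = 23
  Event 5 (sale 21): sell min(21,23)=21. stock: 23 - 21 = 2. total_sold = 31
  Event 6 (restock 32): 2 + 32 = 34
  Event 7 (restock 16): 34 + 16 = 50
  Event 8 (restock 36): 50 + 36 = 86
  Event 9 (sale 16): sell min(16,86)=16. stock: 86 - 16 = 70. total_sold = 47
  Event 10 (sale 16): sell min(16,70)=16. stock: 70 - 16 = 54. total_sold = 63
  Event 11 (sale 23): sell min(23,54)=23. stock: 54 - 23 = 31. total_sold = 86
  Event 12 (sale 21): sell min(21,31)=21. stock: 31 - 21 = 10. total_sold = 107
  Event 13 (sale 10): sell min(10,10)=10. stock: 10 - 10 = 0. total_sold = 117
Final: stock = 0, total_sold = 117

First zero at event 13.

Answer: 13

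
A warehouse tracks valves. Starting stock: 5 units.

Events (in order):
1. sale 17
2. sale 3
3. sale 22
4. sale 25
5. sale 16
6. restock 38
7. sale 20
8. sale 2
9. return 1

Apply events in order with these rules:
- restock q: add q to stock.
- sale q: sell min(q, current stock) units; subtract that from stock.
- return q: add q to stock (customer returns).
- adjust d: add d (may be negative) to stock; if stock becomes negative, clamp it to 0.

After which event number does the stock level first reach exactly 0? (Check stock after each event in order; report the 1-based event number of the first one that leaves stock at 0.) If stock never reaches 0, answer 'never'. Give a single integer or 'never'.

Processing events:
Start: stock = 5
  Event 1 (sale 17): sell min(17,5)=5. stock: 5 - 5 = 0. total_sold = 5
  Event 2 (sale 3): sell min(3,0)=0. stock: 0 - 0 = 0. total_sold = 5
  Event 3 (sale 22): sell min(22,0)=0. stock: 0 - 0 = 0. total_sold = 5
  Event 4 (sale 25): sell min(25,0)=0. stock: 0 - 0 = 0. total_sold = 5
  Event 5 (sale 16): sell min(16,0)=0. stock: 0 - 0 = 0. total_sold = 5
  Event 6 (restock 38): 0 + 38 = 38
  Event 7 (sale 20): sell min(20,38)=20. stock: 38 - 20 = 18. total_sold = 25
  Event 8 (sale 2): sell min(2,18)=2. stock: 18 - 2 = 16. total_sold = 27
  Event 9 (return 1): 16 + 1 = 17
Final: stock = 17, total_sold = 27

First zero at event 1.

Answer: 1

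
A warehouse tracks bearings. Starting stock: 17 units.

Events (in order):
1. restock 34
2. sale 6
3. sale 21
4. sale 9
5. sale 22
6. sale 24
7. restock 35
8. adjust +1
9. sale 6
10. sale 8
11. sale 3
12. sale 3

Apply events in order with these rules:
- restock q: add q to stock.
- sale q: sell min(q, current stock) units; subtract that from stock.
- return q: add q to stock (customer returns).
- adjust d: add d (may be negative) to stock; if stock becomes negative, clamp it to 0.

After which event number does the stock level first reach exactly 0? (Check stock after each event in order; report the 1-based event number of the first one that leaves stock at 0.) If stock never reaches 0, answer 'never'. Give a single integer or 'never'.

Answer: 5

Derivation:
Processing events:
Start: stock = 17
  Event 1 (restock 34): 17 + 34 = 51
  Event 2 (sale 6): sell min(6,51)=6. stock: 51 - 6 = 45. total_sold = 6
  Event 3 (sale 21): sell min(21,45)=21. stock: 45 - 21 = 24. total_sold = 27
  Event 4 (sale 9): sell min(9,24)=9. stock: 24 - 9 = 15. total_sold = 36
  Event 5 (sale 22): sell min(22,15)=15. stock: 15 - 15 = 0. total_sold = 51
  Event 6 (sale 24): sell min(24,0)=0. stock: 0 - 0 = 0. total_sold = 51
  Event 7 (restock 35): 0 + 35 = 35
  Event 8 (adjust +1): 35 + 1 = 36
  Event 9 (sale 6): sell min(6,36)=6. stock: 36 - 6 = 30. total_sold = 57
  Event 10 (sale 8): sell min(8,30)=8. stock: 30 - 8 = 22. total_sold = 65
  Event 11 (sale 3): sell min(3,22)=3. stock: 22 - 3 = 19. total_sold = 68
  Event 12 (sale 3): sell min(3,19)=3. stock: 19 - 3 = 16. total_sold = 71
Final: stock = 16, total_sold = 71

First zero at event 5.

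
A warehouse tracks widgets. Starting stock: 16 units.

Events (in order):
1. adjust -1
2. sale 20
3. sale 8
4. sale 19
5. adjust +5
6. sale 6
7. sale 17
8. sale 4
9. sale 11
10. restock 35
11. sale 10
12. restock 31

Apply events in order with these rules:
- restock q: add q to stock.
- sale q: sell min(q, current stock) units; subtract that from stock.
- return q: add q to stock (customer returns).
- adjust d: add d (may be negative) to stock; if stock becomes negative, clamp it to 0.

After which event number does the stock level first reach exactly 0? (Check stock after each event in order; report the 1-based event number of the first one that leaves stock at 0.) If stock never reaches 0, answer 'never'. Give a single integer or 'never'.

Processing events:
Start: stock = 16
  Event 1 (adjust -1): 16 + -1 = 15
  Event 2 (sale 20): sell min(20,15)=15. stock: 15 - 15 = 0. total_sold = 15
  Event 3 (sale 8): sell min(8,0)=0. stock: 0 - 0 = 0. total_sold = 15
  Event 4 (sale 19): sell min(19,0)=0. stock: 0 - 0 = 0. total_sold = 15
  Event 5 (adjust +5): 0 + 5 = 5
  Event 6 (sale 6): sell min(6,5)=5. stock: 5 - 5 = 0. total_sold = 20
  Event 7 (sale 17): sell min(17,0)=0. stock: 0 - 0 = 0. total_sold = 20
  Event 8 (sale 4): sell min(4,0)=0. stock: 0 - 0 = 0. total_sold = 20
  Event 9 (sale 11): sell min(11,0)=0. stock: 0 - 0 = 0. total_sold = 20
  Event 10 (restock 35): 0 + 35 = 35
  Event 11 (sale 10): sell min(10,35)=10. stock: 35 - 10 = 25. total_sold = 30
  Event 12 (restock 31): 25 + 31 = 56
Final: stock = 56, total_sold = 30

First zero at event 2.

Answer: 2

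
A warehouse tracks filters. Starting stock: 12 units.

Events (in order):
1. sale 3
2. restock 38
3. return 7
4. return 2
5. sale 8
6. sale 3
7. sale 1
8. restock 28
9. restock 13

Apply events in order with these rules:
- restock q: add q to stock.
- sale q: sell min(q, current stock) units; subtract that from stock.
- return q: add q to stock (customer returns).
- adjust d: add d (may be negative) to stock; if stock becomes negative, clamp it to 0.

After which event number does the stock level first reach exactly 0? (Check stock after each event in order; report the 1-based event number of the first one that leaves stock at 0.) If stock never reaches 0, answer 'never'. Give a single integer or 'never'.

Processing events:
Start: stock = 12
  Event 1 (sale 3): sell min(3,12)=3. stock: 12 - 3 = 9. total_sold = 3
  Event 2 (restock 38): 9 + 38 = 47
  Event 3 (return 7): 47 + 7 = 54
  Event 4 (return 2): 54 + 2 = 56
  Event 5 (sale 8): sell min(8,56)=8. stock: 56 - 8 = 48. total_sold = 11
  Event 6 (sale 3): sell min(3,48)=3. stock: 48 - 3 = 45. total_sold = 14
  Event 7 (sale 1): sell min(1,45)=1. stock: 45 - 1 = 44. total_sold = 15
  Event 8 (restock 28): 44 + 28 = 72
  Event 9 (restock 13): 72 + 13 = 85
Final: stock = 85, total_sold = 15

Stock never reaches 0.

Answer: never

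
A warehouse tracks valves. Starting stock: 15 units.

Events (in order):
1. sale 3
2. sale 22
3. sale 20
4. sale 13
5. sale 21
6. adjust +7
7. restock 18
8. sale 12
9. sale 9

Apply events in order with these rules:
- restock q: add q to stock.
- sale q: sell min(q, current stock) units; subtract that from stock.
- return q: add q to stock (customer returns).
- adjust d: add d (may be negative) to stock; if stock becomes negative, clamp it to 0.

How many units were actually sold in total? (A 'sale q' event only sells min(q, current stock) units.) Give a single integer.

Answer: 36

Derivation:
Processing events:
Start: stock = 15
  Event 1 (sale 3): sell min(3,15)=3. stock: 15 - 3 = 12. total_sold = 3
  Event 2 (sale 22): sell min(22,12)=12. stock: 12 - 12 = 0. total_sold = 15
  Event 3 (sale 20): sell min(20,0)=0. stock: 0 - 0 = 0. total_sold = 15
  Event 4 (sale 13): sell min(13,0)=0. stock: 0 - 0 = 0. total_sold = 15
  Event 5 (sale 21): sell min(21,0)=0. stock: 0 - 0 = 0. total_sold = 15
  Event 6 (adjust +7): 0 + 7 = 7
  Event 7 (restock 18): 7 + 18 = 25
  Event 8 (sale 12): sell min(12,25)=12. stock: 25 - 12 = 13. total_sold = 27
  Event 9 (sale 9): sell min(9,13)=9. stock: 13 - 9 = 4. total_sold = 36
Final: stock = 4, total_sold = 36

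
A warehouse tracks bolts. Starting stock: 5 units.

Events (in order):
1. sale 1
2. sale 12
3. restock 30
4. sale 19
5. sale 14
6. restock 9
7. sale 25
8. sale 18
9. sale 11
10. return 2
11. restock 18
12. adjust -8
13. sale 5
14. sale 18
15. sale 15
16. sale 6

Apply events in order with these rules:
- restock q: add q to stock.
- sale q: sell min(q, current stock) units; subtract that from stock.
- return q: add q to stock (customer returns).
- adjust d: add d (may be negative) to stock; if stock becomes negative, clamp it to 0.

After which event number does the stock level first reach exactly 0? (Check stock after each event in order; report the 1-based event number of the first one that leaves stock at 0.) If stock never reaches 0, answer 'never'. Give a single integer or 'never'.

Processing events:
Start: stock = 5
  Event 1 (sale 1): sell min(1,5)=1. stock: 5 - 1 = 4. total_sold = 1
  Event 2 (sale 12): sell min(12,4)=4. stock: 4 - 4 = 0. total_sold = 5
  Event 3 (restock 30): 0 + 30 = 30
  Event 4 (sale 19): sell min(19,30)=19. stock: 30 - 19 = 11. total_sold = 24
  Event 5 (sale 14): sell min(14,11)=11. stock: 11 - 11 = 0. total_sold = 35
  Event 6 (restock 9): 0 + 9 = 9
  Event 7 (sale 25): sell min(25,9)=9. stock: 9 - 9 = 0. total_sold = 44
  Event 8 (sale 18): sell min(18,0)=0. stock: 0 - 0 = 0. total_sold = 44
  Event 9 (sale 11): sell min(11,0)=0. stock: 0 - 0 = 0. total_sold = 44
  Event 10 (return 2): 0 + 2 = 2
  Event 11 (restock 18): 2 + 18 = 20
  Event 12 (adjust -8): 20 + -8 = 12
  Event 13 (sale 5): sell min(5,12)=5. stock: 12 - 5 = 7. total_sold = 49
  Event 14 (sale 18): sell min(18,7)=7. stock: 7 - 7 = 0. total_sold = 56
  Event 15 (sale 15): sell min(15,0)=0. stock: 0 - 0 = 0. total_sold = 56
  Event 16 (sale 6): sell min(6,0)=0. stock: 0 - 0 = 0. total_sold = 56
Final: stock = 0, total_sold = 56

First zero at event 2.

Answer: 2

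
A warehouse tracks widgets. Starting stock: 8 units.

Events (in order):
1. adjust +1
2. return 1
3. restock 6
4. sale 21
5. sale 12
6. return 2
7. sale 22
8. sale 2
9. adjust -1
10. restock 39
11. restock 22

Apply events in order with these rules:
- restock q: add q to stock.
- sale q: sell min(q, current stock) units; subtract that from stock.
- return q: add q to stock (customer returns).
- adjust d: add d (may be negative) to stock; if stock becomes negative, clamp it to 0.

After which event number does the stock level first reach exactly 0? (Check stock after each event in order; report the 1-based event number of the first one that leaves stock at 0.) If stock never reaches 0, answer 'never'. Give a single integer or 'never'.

Processing events:
Start: stock = 8
  Event 1 (adjust +1): 8 + 1 = 9
  Event 2 (return 1): 9 + 1 = 10
  Event 3 (restock 6): 10 + 6 = 16
  Event 4 (sale 21): sell min(21,16)=16. stock: 16 - 16 = 0. total_sold = 16
  Event 5 (sale 12): sell min(12,0)=0. stock: 0 - 0 = 0. total_sold = 16
  Event 6 (return 2): 0 + 2 = 2
  Event 7 (sale 22): sell min(22,2)=2. stock: 2 - 2 = 0. total_sold = 18
  Event 8 (sale 2): sell min(2,0)=0. stock: 0 - 0 = 0. total_sold = 18
  Event 9 (adjust -1): 0 + -1 = 0 (clamped to 0)
  Event 10 (restock 39): 0 + 39 = 39
  Event 11 (restock 22): 39 + 22 = 61
Final: stock = 61, total_sold = 18

First zero at event 4.

Answer: 4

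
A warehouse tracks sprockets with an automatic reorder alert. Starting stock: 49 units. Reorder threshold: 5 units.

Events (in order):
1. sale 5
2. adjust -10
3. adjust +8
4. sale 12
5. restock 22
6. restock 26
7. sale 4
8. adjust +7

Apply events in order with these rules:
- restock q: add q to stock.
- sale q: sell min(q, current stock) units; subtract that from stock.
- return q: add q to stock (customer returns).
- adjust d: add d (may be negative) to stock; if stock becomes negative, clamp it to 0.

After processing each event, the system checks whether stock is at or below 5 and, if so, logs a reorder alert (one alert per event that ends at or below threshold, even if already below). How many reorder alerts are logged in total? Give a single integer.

Processing events:
Start: stock = 49
  Event 1 (sale 5): sell min(5,49)=5. stock: 49 - 5 = 44. total_sold = 5
  Event 2 (adjust -10): 44 + -10 = 34
  Event 3 (adjust +8): 34 + 8 = 42
  Event 4 (sale 12): sell min(12,42)=12. stock: 42 - 12 = 30. total_sold = 17
  Event 5 (restock 22): 30 + 22 = 52
  Event 6 (restock 26): 52 + 26 = 78
  Event 7 (sale 4): sell min(4,78)=4. stock: 78 - 4 = 74. total_sold = 21
  Event 8 (adjust +7): 74 + 7 = 81
Final: stock = 81, total_sold = 21

Checking against threshold 5:
  After event 1: stock=44 > 5
  After event 2: stock=34 > 5
  After event 3: stock=42 > 5
  After event 4: stock=30 > 5
  After event 5: stock=52 > 5
  After event 6: stock=78 > 5
  After event 7: stock=74 > 5
  After event 8: stock=81 > 5
Alert events: []. Count = 0

Answer: 0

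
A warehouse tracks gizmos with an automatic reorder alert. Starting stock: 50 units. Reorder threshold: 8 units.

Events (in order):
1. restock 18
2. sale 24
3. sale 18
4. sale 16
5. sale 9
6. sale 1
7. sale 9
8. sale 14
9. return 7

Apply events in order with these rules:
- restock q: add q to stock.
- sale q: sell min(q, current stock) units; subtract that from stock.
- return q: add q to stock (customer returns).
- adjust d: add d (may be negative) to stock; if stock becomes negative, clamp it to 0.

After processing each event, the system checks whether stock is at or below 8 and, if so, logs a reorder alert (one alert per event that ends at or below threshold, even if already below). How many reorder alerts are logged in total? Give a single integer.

Answer: 5

Derivation:
Processing events:
Start: stock = 50
  Event 1 (restock 18): 50 + 18 = 68
  Event 2 (sale 24): sell min(24,68)=24. stock: 68 - 24 = 44. total_sold = 24
  Event 3 (sale 18): sell min(18,44)=18. stock: 44 - 18 = 26. total_sold = 42
  Event 4 (sale 16): sell min(16,26)=16. stock: 26 - 16 = 10. total_sold = 58
  Event 5 (sale 9): sell min(9,10)=9. stock: 10 - 9 = 1. total_sold = 67
  Event 6 (sale 1): sell min(1,1)=1. stock: 1 - 1 = 0. total_sold = 68
  Event 7 (sale 9): sell min(9,0)=0. stock: 0 - 0 = 0. total_sold = 68
  Event 8 (sale 14): sell min(14,0)=0. stock: 0 - 0 = 0. total_sold = 68
  Event 9 (return 7): 0 + 7 = 7
Final: stock = 7, total_sold = 68

Checking against threshold 8:
  After event 1: stock=68 > 8
  After event 2: stock=44 > 8
  After event 3: stock=26 > 8
  After event 4: stock=10 > 8
  After event 5: stock=1 <= 8 -> ALERT
  After event 6: stock=0 <= 8 -> ALERT
  After event 7: stock=0 <= 8 -> ALERT
  After event 8: stock=0 <= 8 -> ALERT
  After event 9: stock=7 <= 8 -> ALERT
Alert events: [5, 6, 7, 8, 9]. Count = 5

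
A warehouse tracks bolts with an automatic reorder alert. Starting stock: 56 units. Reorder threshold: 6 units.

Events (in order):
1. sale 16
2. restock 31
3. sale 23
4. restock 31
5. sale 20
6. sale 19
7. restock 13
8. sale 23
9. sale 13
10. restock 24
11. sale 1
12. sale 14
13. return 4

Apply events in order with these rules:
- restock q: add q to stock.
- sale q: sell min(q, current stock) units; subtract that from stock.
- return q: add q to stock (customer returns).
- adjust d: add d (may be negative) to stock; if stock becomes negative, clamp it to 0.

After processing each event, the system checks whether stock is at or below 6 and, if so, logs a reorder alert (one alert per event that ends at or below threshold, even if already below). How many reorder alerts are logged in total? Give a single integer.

Answer: 0

Derivation:
Processing events:
Start: stock = 56
  Event 1 (sale 16): sell min(16,56)=16. stock: 56 - 16 = 40. total_sold = 16
  Event 2 (restock 31): 40 + 31 = 71
  Event 3 (sale 23): sell min(23,71)=23. stock: 71 - 23 = 48. total_sold = 39
  Event 4 (restock 31): 48 + 31 = 79
  Event 5 (sale 20): sell min(20,79)=20. stock: 79 - 20 = 59. total_sold = 59
  Event 6 (sale 19): sell min(19,59)=19. stock: 59 - 19 = 40. total_sold = 78
  Event 7 (restock 13): 40 + 13 = 53
  Event 8 (sale 23): sell min(23,53)=23. stock: 53 - 23 = 30. total_sold = 101
  Event 9 (sale 13): sell min(13,30)=13. stock: 30 - 13 = 17. total_sold = 114
  Event 10 (restock 24): 17 + 24 = 41
  Event 11 (sale 1): sell min(1,41)=1. stock: 41 - 1 = 40. total_sold = 115
  Event 12 (sale 14): sell min(14,40)=14. stock: 40 - 14 = 26. total_sold = 129
  Event 13 (return 4): 26 + 4 = 30
Final: stock = 30, total_sold = 129

Checking against threshold 6:
  After event 1: stock=40 > 6
  After event 2: stock=71 > 6
  After event 3: stock=48 > 6
  After event 4: stock=79 > 6
  After event 5: stock=59 > 6
  After event 6: stock=40 > 6
  After event 7: stock=53 > 6
  After event 8: stock=30 > 6
  After event 9: stock=17 > 6
  After event 10: stock=41 > 6
  After event 11: stock=40 > 6
  After event 12: stock=26 > 6
  After event 13: stock=30 > 6
Alert events: []. Count = 0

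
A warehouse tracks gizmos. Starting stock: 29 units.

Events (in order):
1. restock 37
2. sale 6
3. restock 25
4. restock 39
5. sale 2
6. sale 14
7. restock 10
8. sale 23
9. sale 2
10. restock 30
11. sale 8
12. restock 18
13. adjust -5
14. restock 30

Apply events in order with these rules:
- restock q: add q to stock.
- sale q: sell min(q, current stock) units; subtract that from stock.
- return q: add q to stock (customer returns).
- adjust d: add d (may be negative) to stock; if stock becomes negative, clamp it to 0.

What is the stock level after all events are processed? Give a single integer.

Answer: 158

Derivation:
Processing events:
Start: stock = 29
  Event 1 (restock 37): 29 + 37 = 66
  Event 2 (sale 6): sell min(6,66)=6. stock: 66 - 6 = 60. total_sold = 6
  Event 3 (restock 25): 60 + 25 = 85
  Event 4 (restock 39): 85 + 39 = 124
  Event 5 (sale 2): sell min(2,124)=2. stock: 124 - 2 = 122. total_sold = 8
  Event 6 (sale 14): sell min(14,122)=14. stock: 122 - 14 = 108. total_sold = 22
  Event 7 (restock 10): 108 + 10 = 118
  Event 8 (sale 23): sell min(23,118)=23. stock: 118 - 23 = 95. total_sold = 45
  Event 9 (sale 2): sell min(2,95)=2. stock: 95 - 2 = 93. total_sold = 47
  Event 10 (restock 30): 93 + 30 = 123
  Event 11 (sale 8): sell min(8,123)=8. stock: 123 - 8 = 115. total_sold = 55
  Event 12 (restock 18): 115 + 18 = 133
  Event 13 (adjust -5): 133 + -5 = 128
  Event 14 (restock 30): 128 + 30 = 158
Final: stock = 158, total_sold = 55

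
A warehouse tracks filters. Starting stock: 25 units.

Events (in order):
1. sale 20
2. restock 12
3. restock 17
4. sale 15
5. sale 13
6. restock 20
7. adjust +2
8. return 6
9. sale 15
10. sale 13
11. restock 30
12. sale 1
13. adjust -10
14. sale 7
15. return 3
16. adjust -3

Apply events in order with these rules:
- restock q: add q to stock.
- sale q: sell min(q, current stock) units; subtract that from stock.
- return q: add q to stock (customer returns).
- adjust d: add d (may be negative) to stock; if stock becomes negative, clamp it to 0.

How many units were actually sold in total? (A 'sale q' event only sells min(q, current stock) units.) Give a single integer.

Answer: 84

Derivation:
Processing events:
Start: stock = 25
  Event 1 (sale 20): sell min(20,25)=20. stock: 25 - 20 = 5. total_sold = 20
  Event 2 (restock 12): 5 + 12 = 17
  Event 3 (restock 17): 17 + 17 = 34
  Event 4 (sale 15): sell min(15,34)=15. stock: 34 - 15 = 19. total_sold = 35
  Event 5 (sale 13): sell min(13,19)=13. stock: 19 - 13 = 6. total_sold = 48
  Event 6 (restock 20): 6 + 20 = 26
  Event 7 (adjust +2): 26 + 2 = 28
  Event 8 (return 6): 28 + 6 = 34
  Event 9 (sale 15): sell min(15,34)=15. stock: 34 - 15 = 19. total_sold = 63
  Event 10 (sale 13): sell min(13,19)=13. stock: 19 - 13 = 6. total_sold = 76
  Event 11 (restock 30): 6 + 30 = 36
  Event 12 (sale 1): sell min(1,36)=1. stock: 36 - 1 = 35. total_sold = 77
  Event 13 (adjust -10): 35 + -10 = 25
  Event 14 (sale 7): sell min(7,25)=7. stock: 25 - 7 = 18. total_sold = 84
  Event 15 (return 3): 18 + 3 = 21
  Event 16 (adjust -3): 21 + -3 = 18
Final: stock = 18, total_sold = 84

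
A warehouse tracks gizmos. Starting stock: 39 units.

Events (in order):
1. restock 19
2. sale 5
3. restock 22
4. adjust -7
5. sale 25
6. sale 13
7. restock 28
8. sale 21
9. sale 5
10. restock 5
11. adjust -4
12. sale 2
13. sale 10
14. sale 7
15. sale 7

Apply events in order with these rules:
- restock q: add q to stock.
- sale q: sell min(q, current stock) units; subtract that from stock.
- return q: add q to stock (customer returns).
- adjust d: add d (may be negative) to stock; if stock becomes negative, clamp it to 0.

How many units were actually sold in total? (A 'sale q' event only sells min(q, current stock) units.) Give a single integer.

Answer: 95

Derivation:
Processing events:
Start: stock = 39
  Event 1 (restock 19): 39 + 19 = 58
  Event 2 (sale 5): sell min(5,58)=5. stock: 58 - 5 = 53. total_sold = 5
  Event 3 (restock 22): 53 + 22 = 75
  Event 4 (adjust -7): 75 + -7 = 68
  Event 5 (sale 25): sell min(25,68)=25. stock: 68 - 25 = 43. total_sold = 30
  Event 6 (sale 13): sell min(13,43)=13. stock: 43 - 13 = 30. total_sold = 43
  Event 7 (restock 28): 30 + 28 = 58
  Event 8 (sale 21): sell min(21,58)=21. stock: 58 - 21 = 37. total_sold = 64
  Event 9 (sale 5): sell min(5,37)=5. stock: 37 - 5 = 32. total_sold = 69
  Event 10 (restock 5): 32 + 5 = 37
  Event 11 (adjust -4): 37 + -4 = 33
  Event 12 (sale 2): sell min(2,33)=2. stock: 33 - 2 = 31. total_sold = 71
  Event 13 (sale 10): sell min(10,31)=10. stock: 31 - 10 = 21. total_sold = 81
  Event 14 (sale 7): sell min(7,21)=7. stock: 21 - 7 = 14. total_sold = 88
  Event 15 (sale 7): sell min(7,14)=7. stock: 14 - 7 = 7. total_sold = 95
Final: stock = 7, total_sold = 95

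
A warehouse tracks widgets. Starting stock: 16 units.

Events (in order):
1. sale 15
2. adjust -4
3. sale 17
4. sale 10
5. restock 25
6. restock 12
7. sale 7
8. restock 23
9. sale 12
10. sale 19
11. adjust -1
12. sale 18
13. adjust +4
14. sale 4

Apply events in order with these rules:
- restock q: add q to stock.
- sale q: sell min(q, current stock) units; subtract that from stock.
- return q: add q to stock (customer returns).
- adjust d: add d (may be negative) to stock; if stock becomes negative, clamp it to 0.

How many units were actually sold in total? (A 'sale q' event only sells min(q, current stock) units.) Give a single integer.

Processing events:
Start: stock = 16
  Event 1 (sale 15): sell min(15,16)=15. stock: 16 - 15 = 1. total_sold = 15
  Event 2 (adjust -4): 1 + -4 = 0 (clamped to 0)
  Event 3 (sale 17): sell min(17,0)=0. stock: 0 - 0 = 0. total_sold = 15
  Event 4 (sale 10): sell min(10,0)=0. stock: 0 - 0 = 0. total_sold = 15
  Event 5 (restock 25): 0 + 25 = 25
  Event 6 (restock 12): 25 + 12 = 37
  Event 7 (sale 7): sell min(7,37)=7. stock: 37 - 7 = 30. total_sold = 22
  Event 8 (restock 23): 30 + 23 = 53
  Event 9 (sale 12): sell min(12,53)=12. stock: 53 - 12 = 41. total_sold = 34
  Event 10 (sale 19): sell min(19,41)=19. stock: 41 - 19 = 22. total_sold = 53
  Event 11 (adjust -1): 22 + -1 = 21
  Event 12 (sale 18): sell min(18,21)=18. stock: 21 - 18 = 3. total_sold = 71
  Event 13 (adjust +4): 3 + 4 = 7
  Event 14 (sale 4): sell min(4,7)=4. stock: 7 - 4 = 3. total_sold = 75
Final: stock = 3, total_sold = 75

Answer: 75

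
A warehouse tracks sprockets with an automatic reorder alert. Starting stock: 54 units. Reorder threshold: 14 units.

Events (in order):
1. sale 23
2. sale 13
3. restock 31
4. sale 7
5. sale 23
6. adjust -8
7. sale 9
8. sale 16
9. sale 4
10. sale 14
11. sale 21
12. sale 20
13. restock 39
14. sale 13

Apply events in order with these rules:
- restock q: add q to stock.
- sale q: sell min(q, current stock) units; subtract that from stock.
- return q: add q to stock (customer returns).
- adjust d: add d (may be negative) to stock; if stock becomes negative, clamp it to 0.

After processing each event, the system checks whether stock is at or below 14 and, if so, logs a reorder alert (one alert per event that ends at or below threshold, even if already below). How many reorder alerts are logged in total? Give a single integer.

Answer: 7

Derivation:
Processing events:
Start: stock = 54
  Event 1 (sale 23): sell min(23,54)=23. stock: 54 - 23 = 31. total_sold = 23
  Event 2 (sale 13): sell min(13,31)=13. stock: 31 - 13 = 18. total_sold = 36
  Event 3 (restock 31): 18 + 31 = 49
  Event 4 (sale 7): sell min(7,49)=7. stock: 49 - 7 = 42. total_sold = 43
  Event 5 (sale 23): sell min(23,42)=23. stock: 42 - 23 = 19. total_sold = 66
  Event 6 (adjust -8): 19 + -8 = 11
  Event 7 (sale 9): sell min(9,11)=9. stock: 11 - 9 = 2. total_sold = 75
  Event 8 (sale 16): sell min(16,2)=2. stock: 2 - 2 = 0. total_sold = 77
  Event 9 (sale 4): sell min(4,0)=0. stock: 0 - 0 = 0. total_sold = 77
  Event 10 (sale 14): sell min(14,0)=0. stock: 0 - 0 = 0. total_sold = 77
  Event 11 (sale 21): sell min(21,0)=0. stock: 0 - 0 = 0. total_sold = 77
  Event 12 (sale 20): sell min(20,0)=0. stock: 0 - 0 = 0. total_sold = 77
  Event 13 (restock 39): 0 + 39 = 39
  Event 14 (sale 13): sell min(13,39)=13. stock: 39 - 13 = 26. total_sold = 90
Final: stock = 26, total_sold = 90

Checking against threshold 14:
  After event 1: stock=31 > 14
  After event 2: stock=18 > 14
  After event 3: stock=49 > 14
  After event 4: stock=42 > 14
  After event 5: stock=19 > 14
  After event 6: stock=11 <= 14 -> ALERT
  After event 7: stock=2 <= 14 -> ALERT
  After event 8: stock=0 <= 14 -> ALERT
  After event 9: stock=0 <= 14 -> ALERT
  After event 10: stock=0 <= 14 -> ALERT
  After event 11: stock=0 <= 14 -> ALERT
  After event 12: stock=0 <= 14 -> ALERT
  After event 13: stock=39 > 14
  After event 14: stock=26 > 14
Alert events: [6, 7, 8, 9, 10, 11, 12]. Count = 7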